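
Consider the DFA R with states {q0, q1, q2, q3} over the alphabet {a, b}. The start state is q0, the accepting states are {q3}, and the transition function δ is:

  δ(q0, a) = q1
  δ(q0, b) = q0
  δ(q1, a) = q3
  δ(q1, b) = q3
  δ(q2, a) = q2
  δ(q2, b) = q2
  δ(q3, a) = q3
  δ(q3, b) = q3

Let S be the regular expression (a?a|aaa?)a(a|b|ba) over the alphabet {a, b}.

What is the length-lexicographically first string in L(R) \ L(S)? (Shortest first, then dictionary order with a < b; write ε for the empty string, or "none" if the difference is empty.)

aa

The string aa is accepted by R but not by S.
No shorter string lies in the difference, and aa is the lexicographically first length-2 string in L(R) \ L(S).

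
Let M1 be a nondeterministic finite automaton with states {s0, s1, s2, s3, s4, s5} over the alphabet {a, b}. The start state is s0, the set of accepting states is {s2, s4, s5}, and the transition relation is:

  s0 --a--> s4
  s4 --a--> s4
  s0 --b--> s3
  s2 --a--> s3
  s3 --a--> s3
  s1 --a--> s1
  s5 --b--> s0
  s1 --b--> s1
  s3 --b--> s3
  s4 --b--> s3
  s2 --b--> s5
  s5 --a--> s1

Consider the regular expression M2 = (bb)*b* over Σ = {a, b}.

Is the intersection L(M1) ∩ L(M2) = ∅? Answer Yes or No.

Yes

Converting the expression M2 to a DFA (subset construction, then merging equivalent states) gives the minimal DFA with states {r0, r1}, start state r0, accepting states {r0} and transitions r0: a→r1, b→r0; r1: a→r1, b→r1.
Exploring the product automaton M1 × M2 from the start pair (s0, r0), following both machines on each input symbol, reaches 4 state pairs: (s0, r0), (s4, r1), (s3, r0), (s3, r1).
M1 accepts in {s2, s4, s5} and M2 accepts in {r0}; no reachable pair has both components accepting, so no string drives both machines to acceptance simultaneously and L(M1) ∩ L(M2) = ∅.
So no string is accepted by both, and the intersection is empty.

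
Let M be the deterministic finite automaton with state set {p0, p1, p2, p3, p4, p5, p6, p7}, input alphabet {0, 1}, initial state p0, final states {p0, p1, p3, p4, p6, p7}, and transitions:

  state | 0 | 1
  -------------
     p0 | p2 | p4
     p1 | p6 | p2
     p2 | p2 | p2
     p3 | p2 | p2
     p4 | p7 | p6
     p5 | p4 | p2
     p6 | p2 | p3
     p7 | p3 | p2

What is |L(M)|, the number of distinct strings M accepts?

6

The useful subgraph on states {p0, p3, p4, p6, p7} is acyclic, so L(M) is finite; the longest accepting path visits 4 useful states, giving maximum string length 3.
Counting accepting paths from p0 by length: 1 of length 0, 1 of length 1, 2 of length 2, 2 of length 3. Total 6.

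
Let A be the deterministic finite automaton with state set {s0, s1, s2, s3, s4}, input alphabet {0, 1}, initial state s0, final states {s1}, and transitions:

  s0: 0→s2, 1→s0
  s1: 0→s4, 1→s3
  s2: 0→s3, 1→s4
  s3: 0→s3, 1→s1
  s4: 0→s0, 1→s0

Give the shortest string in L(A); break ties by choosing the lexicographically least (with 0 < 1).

A breadth-first search from s0 reaches an accepting state first via the path s0 → s2 → s3 → s1 on input 001.
No string of length < 3 is accepted (BFS exhausts all shorter strings without reaching an accepting state), and 001 is the lexicographically least accepting string of length 3.

001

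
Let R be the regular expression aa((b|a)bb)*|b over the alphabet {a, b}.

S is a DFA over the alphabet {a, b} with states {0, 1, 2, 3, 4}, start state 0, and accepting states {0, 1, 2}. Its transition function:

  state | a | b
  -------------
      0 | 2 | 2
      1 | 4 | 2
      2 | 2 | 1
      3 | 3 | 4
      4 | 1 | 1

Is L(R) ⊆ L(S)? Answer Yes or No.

Yes

Converting the expression R to a DFA (subset construction, then merging equivalent states) gives the minimal DFA with states {r0, r1, r2, r3, r4, r5, r6}, start state r0, accepting states {r2, r3} and transitions r0: a→r1, b→r2; r1: a→r3, b→r4; r2: a→r4, b→r4; r3: a→r5, b→r5; r4: a→r4, b→r4; r5: a→r4, b→r6; r6: a→r4, b→r3.
Exploring the product automaton R × S from the start pair (r0, 0), following both machines on each input symbol, reaches 13 state pairs: (r0, 0), (r1, 2), (r2, 2), (r3, 2), (r4, 1), (r4, 2), (r5, 2), (r5, 1), (r4, 4), (r6, 1), (r6, 2), (r3, 1), (r5, 4).
R accepts in {r2, r3} and S accepts in {0, 1, 2}. The reachable pairs whose R-component is accepting are (r2, 2), (r3, 2), (r3, 1); in each of them the S-component is accepting too, so the product for L(R) \ L(S) (R-component accepting, S-component rejecting) has no reachable accepting pair and the difference is empty.
Hence every string in L(R) is also in L(S).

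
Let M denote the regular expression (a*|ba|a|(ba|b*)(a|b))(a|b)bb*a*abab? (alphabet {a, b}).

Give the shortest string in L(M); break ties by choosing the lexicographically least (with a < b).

ababa

By inspection of the expression, no string of length less than 5 matches, and ababa is the lexicographically first match of length 5.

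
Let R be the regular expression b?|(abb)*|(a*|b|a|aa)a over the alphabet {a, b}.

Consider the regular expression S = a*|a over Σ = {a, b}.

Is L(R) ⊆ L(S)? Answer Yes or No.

No

The string b is in L(R) but not in L(S).
So L(R) ⊄ L(S).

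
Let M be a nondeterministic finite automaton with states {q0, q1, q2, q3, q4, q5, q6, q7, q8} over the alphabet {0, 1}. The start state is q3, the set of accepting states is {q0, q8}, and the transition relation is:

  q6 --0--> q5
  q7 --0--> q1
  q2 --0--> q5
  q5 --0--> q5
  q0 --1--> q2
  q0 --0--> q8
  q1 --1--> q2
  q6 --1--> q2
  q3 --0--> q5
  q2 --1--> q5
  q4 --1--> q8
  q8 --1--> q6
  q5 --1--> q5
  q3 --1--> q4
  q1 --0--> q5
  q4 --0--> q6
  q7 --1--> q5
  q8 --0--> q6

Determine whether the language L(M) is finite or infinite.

The useful states (reachable from q3 and able to reach an accepting state) are {q3, q4, q8}.
Restricted to these states the transition graph has no cycle, so every accepting path has bounded length and L is finite.

finite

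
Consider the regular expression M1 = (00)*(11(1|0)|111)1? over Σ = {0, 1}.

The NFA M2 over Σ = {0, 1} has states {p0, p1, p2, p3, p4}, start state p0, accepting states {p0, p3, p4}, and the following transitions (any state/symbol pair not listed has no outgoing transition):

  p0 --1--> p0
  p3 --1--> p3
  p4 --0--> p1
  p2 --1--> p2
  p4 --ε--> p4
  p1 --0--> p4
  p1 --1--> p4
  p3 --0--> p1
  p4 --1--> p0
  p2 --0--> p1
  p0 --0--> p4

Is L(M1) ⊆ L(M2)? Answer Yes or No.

Converting the expression M1 to a DFA (subset construction, then merging equivalent states) gives the minimal DFA with states {r0, r1, r2, r3, r4, r5, r6}, start state r0, accepting states {r5, r6} and transitions r0: 0→r1, 1→r2; r1: 0→r0, 1→r3; r2: 0→r3, 1→r4; r3: 0→r3, 1→r3; r4: 0→r5, 1→r5; r5: 0→r3, 1→r6; r6: 0→r3, 1→r3.
Exploring the product automaton M1 × M2 from the start pair (r0, p0), following both machines on each input symbol, reaches 12 state pairs: (r0, p0), (r1, p4), (r2, p0), (r0, p1), (r3, p0), (r3, p4), (r4, p0), (r2, p4), (r3, p1), (r5, p4), (r5, p0), (r6, p0).
M1 accepts in {r5, r6} and M2 accepts in {p0, p3, p4}. The reachable pairs whose M1-component is accepting are (r5, p4), (r5, p0), (r6, p0); in each of them the M2-component is accepting too, so the product for L(M1) \ L(M2) (M1-component accepting, M2-component rejecting) has no reachable accepting pair and the difference is empty.
Hence every string in L(M1) is also in L(M2).

Yes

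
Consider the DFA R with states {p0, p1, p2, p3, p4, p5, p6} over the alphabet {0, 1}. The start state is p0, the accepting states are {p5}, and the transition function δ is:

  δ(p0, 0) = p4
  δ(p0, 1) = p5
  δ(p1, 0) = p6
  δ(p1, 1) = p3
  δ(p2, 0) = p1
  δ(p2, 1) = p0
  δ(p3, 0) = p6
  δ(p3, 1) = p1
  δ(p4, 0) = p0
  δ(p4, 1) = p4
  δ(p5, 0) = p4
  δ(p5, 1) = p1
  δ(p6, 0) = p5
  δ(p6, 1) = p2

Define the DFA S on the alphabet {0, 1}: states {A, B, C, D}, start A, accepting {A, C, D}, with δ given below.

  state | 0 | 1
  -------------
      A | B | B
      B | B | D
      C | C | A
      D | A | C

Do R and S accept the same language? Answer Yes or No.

The string 1 is accepted by R but rejected by S.
So L(R) ≠ L(S).

No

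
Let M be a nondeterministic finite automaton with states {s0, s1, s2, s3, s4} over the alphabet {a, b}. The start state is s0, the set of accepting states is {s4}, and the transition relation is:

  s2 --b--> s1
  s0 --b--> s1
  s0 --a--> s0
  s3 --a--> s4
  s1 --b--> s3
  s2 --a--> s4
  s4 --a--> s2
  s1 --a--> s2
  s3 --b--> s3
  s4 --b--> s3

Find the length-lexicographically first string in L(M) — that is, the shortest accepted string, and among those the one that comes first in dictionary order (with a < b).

A breadth-first search from s0 reaches an accepting state first via the path s0 → s1 → s2 → s4 on input baa.
No string of length < 3 is accepted (BFS exhausts all shorter strings without reaching an accepting state), and baa is the lexicographically least accepting string of length 3.

baa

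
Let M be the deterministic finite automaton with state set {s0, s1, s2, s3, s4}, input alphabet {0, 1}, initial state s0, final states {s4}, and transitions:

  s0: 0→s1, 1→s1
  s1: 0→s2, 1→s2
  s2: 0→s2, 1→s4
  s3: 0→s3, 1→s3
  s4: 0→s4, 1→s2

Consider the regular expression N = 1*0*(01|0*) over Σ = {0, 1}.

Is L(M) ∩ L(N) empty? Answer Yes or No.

No

The string 001 is accepted by both M and N.
Hence L(M) ∩ L(N) ≠ ∅.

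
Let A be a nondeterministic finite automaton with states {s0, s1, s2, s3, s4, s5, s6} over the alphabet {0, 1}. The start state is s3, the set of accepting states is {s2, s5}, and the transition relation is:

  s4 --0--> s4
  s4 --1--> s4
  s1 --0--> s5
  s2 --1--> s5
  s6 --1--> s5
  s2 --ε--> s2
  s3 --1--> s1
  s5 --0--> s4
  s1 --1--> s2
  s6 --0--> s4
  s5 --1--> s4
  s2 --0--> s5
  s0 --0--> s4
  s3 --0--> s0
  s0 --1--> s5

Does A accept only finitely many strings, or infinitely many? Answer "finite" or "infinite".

finite

The useful states (reachable from s3 and able to reach an accepting state) are {s0, s1, s2, s3, s5}.
Restricted to these states the transition graph has no cycle, so every accepting path has bounded length and L is finite.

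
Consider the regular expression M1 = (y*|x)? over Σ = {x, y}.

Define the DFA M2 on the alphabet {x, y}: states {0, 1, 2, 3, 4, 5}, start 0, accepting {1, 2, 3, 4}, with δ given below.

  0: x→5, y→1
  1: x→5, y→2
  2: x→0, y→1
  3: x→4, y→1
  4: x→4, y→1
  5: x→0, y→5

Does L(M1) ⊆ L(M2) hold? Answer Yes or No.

No

The empty string ε is in L(M1) but not in L(M2).
So L(M1) ⊄ L(M2).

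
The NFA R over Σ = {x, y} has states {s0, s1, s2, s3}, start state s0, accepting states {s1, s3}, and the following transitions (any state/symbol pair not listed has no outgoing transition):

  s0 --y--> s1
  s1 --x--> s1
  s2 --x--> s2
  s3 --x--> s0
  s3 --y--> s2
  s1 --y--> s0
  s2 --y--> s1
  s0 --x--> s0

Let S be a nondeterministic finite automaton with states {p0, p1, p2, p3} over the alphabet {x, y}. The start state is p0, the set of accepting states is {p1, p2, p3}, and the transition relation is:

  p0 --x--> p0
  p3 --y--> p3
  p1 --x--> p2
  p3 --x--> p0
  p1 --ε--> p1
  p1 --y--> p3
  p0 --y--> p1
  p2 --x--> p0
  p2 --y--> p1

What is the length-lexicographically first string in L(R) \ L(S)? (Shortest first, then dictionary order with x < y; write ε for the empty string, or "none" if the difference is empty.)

yxx

The string yxx is accepted by R but not by S.
No shorter string lies in the difference, and yxx is the lexicographically first length-3 string in L(R) \ L(S).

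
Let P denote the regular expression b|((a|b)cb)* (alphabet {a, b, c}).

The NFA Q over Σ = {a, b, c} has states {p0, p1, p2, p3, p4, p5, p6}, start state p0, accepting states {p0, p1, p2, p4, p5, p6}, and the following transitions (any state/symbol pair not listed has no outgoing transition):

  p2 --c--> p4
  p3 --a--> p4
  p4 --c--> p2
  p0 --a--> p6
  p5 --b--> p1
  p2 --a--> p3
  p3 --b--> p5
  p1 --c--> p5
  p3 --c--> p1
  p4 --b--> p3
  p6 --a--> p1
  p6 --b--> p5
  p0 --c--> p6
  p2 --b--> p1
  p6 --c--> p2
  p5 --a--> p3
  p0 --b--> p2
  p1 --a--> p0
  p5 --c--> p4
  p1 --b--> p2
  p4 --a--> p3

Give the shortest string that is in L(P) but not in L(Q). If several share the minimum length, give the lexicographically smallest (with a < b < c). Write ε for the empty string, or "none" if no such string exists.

The string bcb is accepted by P but not by Q.
No shorter string lies in the difference, and bcb is the lexicographically first length-3 string in L(P) \ L(Q).

bcb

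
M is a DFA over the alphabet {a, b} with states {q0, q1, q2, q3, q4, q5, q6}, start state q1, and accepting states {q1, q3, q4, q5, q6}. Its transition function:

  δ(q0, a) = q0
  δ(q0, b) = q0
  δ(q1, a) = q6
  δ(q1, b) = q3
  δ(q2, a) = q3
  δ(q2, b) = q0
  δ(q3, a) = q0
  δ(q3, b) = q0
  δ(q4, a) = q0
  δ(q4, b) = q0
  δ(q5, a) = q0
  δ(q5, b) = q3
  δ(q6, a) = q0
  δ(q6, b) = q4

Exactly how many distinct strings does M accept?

4

The useful subgraph on states {q1, q3, q4, q6} is acyclic, so L(M) is finite; the longest accepting path visits 3 useful states, giving maximum string length 2.
Counting accepting paths from q1 by length: 1 of length 0, 2 of length 1, 1 of length 2. Total 4.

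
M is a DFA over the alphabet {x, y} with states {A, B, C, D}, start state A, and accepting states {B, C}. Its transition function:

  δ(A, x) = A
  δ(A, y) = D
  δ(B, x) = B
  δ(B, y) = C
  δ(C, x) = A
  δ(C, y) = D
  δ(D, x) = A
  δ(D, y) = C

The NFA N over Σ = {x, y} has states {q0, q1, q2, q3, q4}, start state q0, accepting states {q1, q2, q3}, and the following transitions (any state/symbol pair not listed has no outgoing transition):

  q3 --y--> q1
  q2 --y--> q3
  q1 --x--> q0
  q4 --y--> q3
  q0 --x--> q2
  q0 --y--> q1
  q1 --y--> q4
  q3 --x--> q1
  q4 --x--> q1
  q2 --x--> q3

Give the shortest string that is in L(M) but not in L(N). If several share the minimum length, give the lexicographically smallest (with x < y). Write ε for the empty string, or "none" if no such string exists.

The string yy is accepted by M but not by N.
No shorter string lies in the difference, and yy is the lexicographically first length-2 string in L(M) \ L(N).

yy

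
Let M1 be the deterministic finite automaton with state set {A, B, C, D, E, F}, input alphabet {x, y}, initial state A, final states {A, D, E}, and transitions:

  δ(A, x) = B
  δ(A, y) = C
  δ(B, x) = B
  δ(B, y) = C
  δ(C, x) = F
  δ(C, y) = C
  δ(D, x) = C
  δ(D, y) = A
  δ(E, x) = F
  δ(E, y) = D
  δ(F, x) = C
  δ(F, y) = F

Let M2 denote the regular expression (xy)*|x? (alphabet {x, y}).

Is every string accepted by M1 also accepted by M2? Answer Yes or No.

Converting the expression M2 to a DFA (subset construction, then merging equivalent states) gives the minimal DFA with states {r0, r1, r2, r3, r4}, start state r0, accepting states {r0, r1, r3} and transitions r0: x→r1, y→r2; r1: x→r2, y→r3; r2: x→r2, y→r2; r3: x→r4, y→r2; r4: x→r2, y→r3.
Exploring the product automaton M1 × M2 from the start pair (A, r0), following both machines on each input symbol, reaches 9 state pairs: (A, r0), (B, r1), (C, r2), (B, r2), (C, r3), (F, r2), (F, r4), (F, r3), (C, r4).
M1 accepts in {A, D, E} and M2 accepts in {r0, r1, r3}. The reachable pairs whose M1-component is accepting are (A, r0); in each of them the M2-component is accepting too, so the product for L(M1) \ L(M2) (M1-component accepting, M2-component rejecting) has no reachable accepting pair and the difference is empty.
Hence every string in L(M1) is also in L(M2).

Yes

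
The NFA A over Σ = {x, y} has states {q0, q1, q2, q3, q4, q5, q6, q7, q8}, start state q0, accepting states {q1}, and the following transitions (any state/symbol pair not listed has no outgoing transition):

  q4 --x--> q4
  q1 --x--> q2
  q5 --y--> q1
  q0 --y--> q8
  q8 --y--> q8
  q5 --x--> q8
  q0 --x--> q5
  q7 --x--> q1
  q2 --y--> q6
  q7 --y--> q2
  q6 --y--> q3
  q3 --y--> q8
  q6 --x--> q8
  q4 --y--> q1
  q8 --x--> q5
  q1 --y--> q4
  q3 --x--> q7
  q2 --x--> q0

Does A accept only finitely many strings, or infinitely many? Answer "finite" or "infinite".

State q8 is reachable from the start and can reach an accepting state, and it lies on the cycle q8 → q8.
Traversing that cycle any number of times yields accepted strings of unbounded length, so the language is infinite.

infinite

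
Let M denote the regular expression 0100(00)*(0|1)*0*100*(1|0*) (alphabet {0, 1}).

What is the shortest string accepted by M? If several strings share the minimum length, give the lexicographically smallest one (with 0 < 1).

By inspection of the expression, no string of length less than 6 matches, and 010010 is the lexicographically first match of length 6.

010010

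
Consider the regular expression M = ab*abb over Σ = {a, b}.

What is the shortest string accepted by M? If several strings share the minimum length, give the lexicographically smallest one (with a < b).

aabb

By inspection of the expression, no string of length less than 4 matches, and aabb is the lexicographically first match of length 4.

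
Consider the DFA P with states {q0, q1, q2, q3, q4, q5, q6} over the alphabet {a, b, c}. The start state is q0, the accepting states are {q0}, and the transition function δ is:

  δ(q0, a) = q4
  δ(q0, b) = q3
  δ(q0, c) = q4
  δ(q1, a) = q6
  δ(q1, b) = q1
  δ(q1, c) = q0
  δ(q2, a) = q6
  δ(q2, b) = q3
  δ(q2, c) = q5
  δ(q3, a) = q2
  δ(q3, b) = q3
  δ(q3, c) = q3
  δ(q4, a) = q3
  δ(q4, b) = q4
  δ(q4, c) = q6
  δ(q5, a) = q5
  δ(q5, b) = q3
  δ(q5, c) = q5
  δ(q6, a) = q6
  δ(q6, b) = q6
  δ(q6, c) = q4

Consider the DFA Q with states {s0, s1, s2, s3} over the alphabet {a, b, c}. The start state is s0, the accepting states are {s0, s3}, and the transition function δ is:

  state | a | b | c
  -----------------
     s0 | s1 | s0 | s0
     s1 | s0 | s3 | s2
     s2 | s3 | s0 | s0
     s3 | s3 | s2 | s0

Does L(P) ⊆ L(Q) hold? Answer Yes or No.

Exploring the product automaton P × Q from the start pair (q0, s0), following both machines on each input symbol, reaches 20 state pairs: (q0, s0), (q4, s1), (q3, s0), (q4, s0), (q4, s3), (q6, s2), (q2, s1), (q3, s1), (q6, s0), (q3, s3), (q4, s2), (q6, s3), (q5, s2), (q2, s0), (q3, s2), (q6, s1), (q2, s3), (q5, s3), (q5, s0), (q5, s1).
P accepts in {q0} and Q accepts in {s0, s3}. The reachable pairs whose P-component is accepting are (q0, s0); in each of them the Q-component is accepting too, so the product for L(P) \ L(Q) (P-component accepting, Q-component rejecting) has no reachable accepting pair and the difference is empty.
Hence every string in L(P) is also in L(Q).

Yes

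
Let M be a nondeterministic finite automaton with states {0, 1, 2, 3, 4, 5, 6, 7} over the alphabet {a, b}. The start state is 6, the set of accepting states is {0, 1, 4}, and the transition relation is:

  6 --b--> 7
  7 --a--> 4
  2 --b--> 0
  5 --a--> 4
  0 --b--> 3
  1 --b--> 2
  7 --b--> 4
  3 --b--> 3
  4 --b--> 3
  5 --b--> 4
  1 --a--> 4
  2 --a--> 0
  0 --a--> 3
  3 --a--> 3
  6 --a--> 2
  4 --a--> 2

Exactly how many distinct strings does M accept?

The useful subgraph on states {0, 2, 4, 6, 7} is acyclic, so L(M) is finite; the longest accepting path visits 5 useful states, giving maximum string length 4.
Counting accepting paths from 6 by length: 4 of length 2, 4 of length 4. Total 8.

8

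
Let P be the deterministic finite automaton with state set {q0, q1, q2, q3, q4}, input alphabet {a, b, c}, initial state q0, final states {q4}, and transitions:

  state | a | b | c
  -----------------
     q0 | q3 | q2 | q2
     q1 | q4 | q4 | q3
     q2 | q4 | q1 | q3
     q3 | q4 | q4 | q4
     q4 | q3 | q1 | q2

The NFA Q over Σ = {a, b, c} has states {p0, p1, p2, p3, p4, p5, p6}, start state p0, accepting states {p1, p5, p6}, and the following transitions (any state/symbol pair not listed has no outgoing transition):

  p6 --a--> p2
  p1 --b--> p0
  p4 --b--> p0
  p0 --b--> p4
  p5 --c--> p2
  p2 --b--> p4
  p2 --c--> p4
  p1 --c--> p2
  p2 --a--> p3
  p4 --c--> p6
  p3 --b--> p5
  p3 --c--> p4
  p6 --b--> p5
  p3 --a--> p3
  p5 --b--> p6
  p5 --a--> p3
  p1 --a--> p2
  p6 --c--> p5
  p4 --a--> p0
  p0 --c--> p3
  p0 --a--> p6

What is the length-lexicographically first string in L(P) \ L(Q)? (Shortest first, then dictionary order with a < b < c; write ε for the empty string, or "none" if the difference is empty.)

The string aa is accepted by P but not by Q.
No shorter string lies in the difference, and aa is the lexicographically first length-2 string in L(P) \ L(Q).

aa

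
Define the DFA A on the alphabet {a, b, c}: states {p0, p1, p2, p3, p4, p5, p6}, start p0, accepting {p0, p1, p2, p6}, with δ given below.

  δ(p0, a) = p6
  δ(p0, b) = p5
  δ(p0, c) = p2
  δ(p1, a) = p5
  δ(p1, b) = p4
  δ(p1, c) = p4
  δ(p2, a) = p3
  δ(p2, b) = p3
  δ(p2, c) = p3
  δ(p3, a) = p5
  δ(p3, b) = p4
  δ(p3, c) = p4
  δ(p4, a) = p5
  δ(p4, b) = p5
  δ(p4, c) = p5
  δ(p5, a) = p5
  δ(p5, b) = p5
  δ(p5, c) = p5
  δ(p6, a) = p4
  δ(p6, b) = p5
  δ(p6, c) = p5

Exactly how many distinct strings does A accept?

3

The useful subgraph on states {p0, p2, p6} is acyclic, so L(A) is finite; the longest accepting path visits 2 useful states, giving maximum string length 1.
Counting accepting paths from p0 by length: 1 of length 0, 2 of length 1. Total 3.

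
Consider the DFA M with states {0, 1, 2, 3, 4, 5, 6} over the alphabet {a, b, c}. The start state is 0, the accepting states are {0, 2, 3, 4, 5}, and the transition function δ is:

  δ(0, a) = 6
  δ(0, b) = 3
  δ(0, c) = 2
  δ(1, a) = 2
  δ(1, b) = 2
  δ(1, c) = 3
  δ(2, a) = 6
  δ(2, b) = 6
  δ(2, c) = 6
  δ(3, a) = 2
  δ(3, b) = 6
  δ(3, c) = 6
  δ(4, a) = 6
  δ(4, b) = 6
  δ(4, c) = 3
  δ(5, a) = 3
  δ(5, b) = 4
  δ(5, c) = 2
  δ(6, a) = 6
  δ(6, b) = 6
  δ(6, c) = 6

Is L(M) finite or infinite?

finite

The useful states (reachable from 0 and able to reach an accepting state) are {0, 2, 3}.
Restricted to these states the transition graph has no cycle, so every accepting path has bounded length and L is finite.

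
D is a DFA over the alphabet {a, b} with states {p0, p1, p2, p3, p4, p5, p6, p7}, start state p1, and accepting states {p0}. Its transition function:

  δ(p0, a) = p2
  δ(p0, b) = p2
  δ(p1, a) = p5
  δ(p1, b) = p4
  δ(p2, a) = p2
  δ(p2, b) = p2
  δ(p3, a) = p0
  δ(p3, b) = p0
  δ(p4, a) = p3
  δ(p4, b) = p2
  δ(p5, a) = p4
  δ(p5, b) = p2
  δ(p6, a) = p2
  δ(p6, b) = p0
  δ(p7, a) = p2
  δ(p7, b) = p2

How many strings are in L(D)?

4

The useful subgraph on states {p0, p1, p3, p4, p5} is acyclic, so L(D) is finite; the longest accepting path visits 5 useful states, giving maximum string length 4.
Counting accepting paths from p1 by length: 2 of length 3, 2 of length 4. Total 4.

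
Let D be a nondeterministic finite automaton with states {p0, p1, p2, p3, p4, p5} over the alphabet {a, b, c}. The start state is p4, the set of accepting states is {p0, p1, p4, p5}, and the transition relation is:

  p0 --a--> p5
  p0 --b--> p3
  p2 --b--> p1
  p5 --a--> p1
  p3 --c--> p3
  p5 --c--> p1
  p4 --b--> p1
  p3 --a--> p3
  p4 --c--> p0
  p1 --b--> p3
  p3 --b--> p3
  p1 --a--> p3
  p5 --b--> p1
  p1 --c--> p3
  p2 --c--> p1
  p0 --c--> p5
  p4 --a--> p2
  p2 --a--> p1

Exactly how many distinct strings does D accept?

The useful subgraph on states {p0, p1, p2, p4, p5} is acyclic, so L(D) is finite; the longest accepting path visits 4 useful states, giving maximum string length 3.
Counting accepting paths from p4 by length: 1 of length 0, 2 of length 1, 5 of length 2, 6 of length 3. Total 14.

14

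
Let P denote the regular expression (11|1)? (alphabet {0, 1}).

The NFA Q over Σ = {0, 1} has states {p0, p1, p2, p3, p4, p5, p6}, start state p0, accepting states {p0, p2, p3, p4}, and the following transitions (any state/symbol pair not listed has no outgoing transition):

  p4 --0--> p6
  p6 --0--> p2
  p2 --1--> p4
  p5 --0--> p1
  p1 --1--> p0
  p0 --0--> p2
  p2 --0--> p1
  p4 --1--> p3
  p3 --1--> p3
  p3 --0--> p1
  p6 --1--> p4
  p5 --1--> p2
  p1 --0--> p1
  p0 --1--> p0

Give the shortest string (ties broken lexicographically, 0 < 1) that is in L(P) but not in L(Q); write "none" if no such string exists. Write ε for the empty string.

none

Converting the expression P to a DFA (subset construction, then merging equivalent states) gives the minimal DFA with states {r0, r1, r2, r3}, start state r0, accepting states {r0, r2, r3} and transitions r0: 0→r1, 1→r2; r1: 0→r1, 1→r1; r2: 0→r1, 1→r3; r3: 0→r1, 1→r1.
Exploring the product automaton P × Q from the start pair (r0, p0), following both machines on each input symbol, reaches 9 state pairs: (r0, p0), (r1, p2), (r2, p0), (r1, p1), (r1, p4), (r3, p0), (r1, p0), (r1, p6), (r1, p3).
P accepts in {r0, r2, r3} and Q accepts in {p0, p2, p3, p4}. The reachable pairs whose P-component is accepting are (r0, p0), (r2, p0), (r3, p0); in each of them the Q-component is accepting too, so the product for L(P) \ L(Q) (P-component accepting, Q-component rejecting) has no reachable accepting pair and the difference is empty.
So every string accepted by P is also accepted by Q: L(P) \ L(Q) = ∅ and there is no such string.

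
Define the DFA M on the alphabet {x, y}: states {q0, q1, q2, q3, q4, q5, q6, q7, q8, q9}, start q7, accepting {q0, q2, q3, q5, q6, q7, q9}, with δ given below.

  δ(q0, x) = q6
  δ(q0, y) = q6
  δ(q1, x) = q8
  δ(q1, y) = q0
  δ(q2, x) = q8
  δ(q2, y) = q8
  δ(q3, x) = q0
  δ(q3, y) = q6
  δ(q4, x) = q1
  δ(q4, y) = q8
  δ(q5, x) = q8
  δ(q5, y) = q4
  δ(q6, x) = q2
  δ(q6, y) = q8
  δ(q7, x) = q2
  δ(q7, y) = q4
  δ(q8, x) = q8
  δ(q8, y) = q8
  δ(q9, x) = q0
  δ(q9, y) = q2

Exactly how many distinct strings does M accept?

The useful subgraph on states {q0, q1, q2, q4, q6, q7} is acyclic, so L(M) is finite; the longest accepting path visits 6 useful states, giving maximum string length 5.
Counting accepting paths from q7 by length: 1 of length 0, 1 of length 1, 1 of length 3, 2 of length 4, 2 of length 5. Total 7.

7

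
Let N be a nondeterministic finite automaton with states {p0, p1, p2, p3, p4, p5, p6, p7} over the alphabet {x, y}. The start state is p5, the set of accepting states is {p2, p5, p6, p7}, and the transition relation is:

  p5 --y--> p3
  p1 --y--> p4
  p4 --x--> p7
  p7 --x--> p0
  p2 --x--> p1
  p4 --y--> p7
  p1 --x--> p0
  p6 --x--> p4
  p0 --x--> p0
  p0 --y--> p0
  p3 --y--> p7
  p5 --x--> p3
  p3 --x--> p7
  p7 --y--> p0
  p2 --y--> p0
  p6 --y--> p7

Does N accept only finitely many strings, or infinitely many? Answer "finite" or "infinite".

finite

The useful states (reachable from p5 and able to reach an accepting state) are {p3, p5, p7}.
Restricted to these states the transition graph has no cycle, so every accepting path has bounded length and L is finite.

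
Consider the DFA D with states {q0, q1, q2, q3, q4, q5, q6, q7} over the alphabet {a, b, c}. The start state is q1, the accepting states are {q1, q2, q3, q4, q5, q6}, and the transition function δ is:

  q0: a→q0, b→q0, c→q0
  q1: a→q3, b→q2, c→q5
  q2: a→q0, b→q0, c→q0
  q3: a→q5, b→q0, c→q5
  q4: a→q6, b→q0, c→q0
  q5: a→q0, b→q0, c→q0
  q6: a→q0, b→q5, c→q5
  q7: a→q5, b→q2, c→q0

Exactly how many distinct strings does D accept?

The useful subgraph on states {q1, q2, q3, q5} is acyclic, so L(D) is finite; the longest accepting path visits 3 useful states, giving maximum string length 2.
Counting accepting paths from q1 by length: 1 of length 0, 3 of length 1, 2 of length 2. Total 6.

6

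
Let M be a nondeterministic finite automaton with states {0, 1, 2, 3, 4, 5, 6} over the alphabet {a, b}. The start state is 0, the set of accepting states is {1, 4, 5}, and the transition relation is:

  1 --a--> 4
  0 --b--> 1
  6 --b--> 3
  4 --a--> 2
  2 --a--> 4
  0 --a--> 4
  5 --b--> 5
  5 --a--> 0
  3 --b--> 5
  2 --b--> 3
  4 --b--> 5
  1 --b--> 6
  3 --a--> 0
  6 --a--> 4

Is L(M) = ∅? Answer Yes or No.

No

The string a is accepted: the run 0 → 4 ends in the accepting state 4.
Since at least one string is accepted, L(M) is not empty.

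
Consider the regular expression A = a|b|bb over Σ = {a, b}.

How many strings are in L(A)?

3

The expression has no Kleene star, so L(A) is finite. Expanding the alternatives gives {a, b, bb}.
That is 2 of length 1, 1 of length 2: 3 strings in all.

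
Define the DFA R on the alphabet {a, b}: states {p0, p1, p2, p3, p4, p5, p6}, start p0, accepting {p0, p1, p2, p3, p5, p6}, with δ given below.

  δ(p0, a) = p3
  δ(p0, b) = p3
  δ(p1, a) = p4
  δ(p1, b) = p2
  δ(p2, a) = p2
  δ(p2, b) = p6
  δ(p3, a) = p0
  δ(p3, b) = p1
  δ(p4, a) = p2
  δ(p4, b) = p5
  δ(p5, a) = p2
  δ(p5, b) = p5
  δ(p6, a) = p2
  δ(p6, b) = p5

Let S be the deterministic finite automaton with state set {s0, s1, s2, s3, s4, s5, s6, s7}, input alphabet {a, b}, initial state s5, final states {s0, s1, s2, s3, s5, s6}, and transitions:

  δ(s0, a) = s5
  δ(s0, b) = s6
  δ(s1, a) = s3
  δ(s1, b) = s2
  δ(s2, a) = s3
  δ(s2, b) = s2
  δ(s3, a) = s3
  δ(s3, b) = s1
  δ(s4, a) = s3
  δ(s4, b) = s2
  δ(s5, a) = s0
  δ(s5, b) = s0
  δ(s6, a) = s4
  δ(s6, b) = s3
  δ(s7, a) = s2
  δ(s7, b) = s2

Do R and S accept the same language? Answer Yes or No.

Exploring the product automaton R × S from the start pair (p0, s5), following both machines on each input symbol, reaches 7 state pairs: (p0, s5), (p3, s0), (p1, s6), (p4, s4), (p2, s3), (p5, s2), (p6, s1).
R accepts in {p0, p1, p2, p3, p5, p6} and S accepts in {s0, s1, s2, s3, s5, s6}. In every reachable pair the two components are either both accepting — (p0, s5), (p3, s0), (p1, s6), (p2, s3), (p5, s2), (p6, s1) — or both non-accepting, so no string is accepted by exactly one of the machines: L(R) \ L(S) and L(S) \ L(R) are both empty.
Hence every string is accepted by R iff it is accepted by S, and the two languages coincide.

Yes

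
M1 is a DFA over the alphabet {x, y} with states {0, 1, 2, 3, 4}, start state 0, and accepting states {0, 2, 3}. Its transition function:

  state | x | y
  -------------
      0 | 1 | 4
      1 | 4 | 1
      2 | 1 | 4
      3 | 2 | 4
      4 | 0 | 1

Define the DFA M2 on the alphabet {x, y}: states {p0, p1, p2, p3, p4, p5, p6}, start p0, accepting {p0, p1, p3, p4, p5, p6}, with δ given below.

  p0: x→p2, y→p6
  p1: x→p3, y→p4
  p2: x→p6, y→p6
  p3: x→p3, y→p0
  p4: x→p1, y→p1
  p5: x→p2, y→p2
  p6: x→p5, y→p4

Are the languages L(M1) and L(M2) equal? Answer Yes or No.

No

The string xyxx is accepted by M1 but rejected by M2.
So L(M1) ≠ L(M2).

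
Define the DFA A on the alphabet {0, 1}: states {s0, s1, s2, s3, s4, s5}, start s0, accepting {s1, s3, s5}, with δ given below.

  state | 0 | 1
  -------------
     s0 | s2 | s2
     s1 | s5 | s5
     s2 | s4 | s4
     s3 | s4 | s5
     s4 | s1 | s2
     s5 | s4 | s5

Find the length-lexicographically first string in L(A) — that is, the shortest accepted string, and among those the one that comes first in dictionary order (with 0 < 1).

A breadth-first search from s0 reaches an accepting state first via the path s0 → s2 → s4 → s1 on input 000.
No string of length < 3 is accepted (BFS exhausts all shorter strings without reaching an accepting state), and 000 is the lexicographically least accepting string of length 3.

000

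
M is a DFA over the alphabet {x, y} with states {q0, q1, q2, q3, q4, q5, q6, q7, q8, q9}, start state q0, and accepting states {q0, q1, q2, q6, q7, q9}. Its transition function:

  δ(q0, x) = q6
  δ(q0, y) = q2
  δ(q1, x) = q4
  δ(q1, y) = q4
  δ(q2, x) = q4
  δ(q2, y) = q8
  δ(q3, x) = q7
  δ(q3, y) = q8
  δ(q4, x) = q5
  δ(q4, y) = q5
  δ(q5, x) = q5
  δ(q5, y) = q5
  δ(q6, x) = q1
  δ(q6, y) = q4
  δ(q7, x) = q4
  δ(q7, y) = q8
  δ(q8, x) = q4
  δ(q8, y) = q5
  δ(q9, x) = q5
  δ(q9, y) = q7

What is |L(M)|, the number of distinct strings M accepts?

4

The useful subgraph on states {q0, q1, q2, q6} is acyclic, so L(M) is finite; the longest accepting path visits 3 useful states, giving maximum string length 2.
Counting accepting paths from q0 by length: 1 of length 0, 2 of length 1, 1 of length 2. Total 4.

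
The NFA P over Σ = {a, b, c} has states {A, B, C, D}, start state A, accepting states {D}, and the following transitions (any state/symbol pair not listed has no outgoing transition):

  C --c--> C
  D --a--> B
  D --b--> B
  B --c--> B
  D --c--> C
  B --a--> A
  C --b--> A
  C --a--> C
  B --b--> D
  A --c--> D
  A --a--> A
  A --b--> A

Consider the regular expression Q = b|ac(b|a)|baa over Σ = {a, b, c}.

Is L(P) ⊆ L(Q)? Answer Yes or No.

The string c is in L(P) but not in L(Q).
So L(P) ⊄ L(Q).

No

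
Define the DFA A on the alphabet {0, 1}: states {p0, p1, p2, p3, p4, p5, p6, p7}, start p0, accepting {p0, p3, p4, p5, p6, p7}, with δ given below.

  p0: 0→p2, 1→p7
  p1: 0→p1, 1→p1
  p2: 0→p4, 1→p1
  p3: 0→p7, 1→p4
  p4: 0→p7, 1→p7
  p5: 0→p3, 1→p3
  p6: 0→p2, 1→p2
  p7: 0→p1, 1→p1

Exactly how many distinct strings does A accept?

The useful subgraph on states {p0, p2, p4, p7} is acyclic, so L(A) is finite; the longest accepting path visits 4 useful states, giving maximum string length 3.
Counting accepting paths from p0 by length: 1 of length 0, 1 of length 1, 1 of length 2, 2 of length 3. Total 5.

5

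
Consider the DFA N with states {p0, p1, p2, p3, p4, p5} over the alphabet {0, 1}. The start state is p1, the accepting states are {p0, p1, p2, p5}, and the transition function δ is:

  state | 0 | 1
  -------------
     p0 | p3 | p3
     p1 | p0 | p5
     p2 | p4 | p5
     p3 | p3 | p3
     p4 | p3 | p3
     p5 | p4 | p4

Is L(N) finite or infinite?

The useful states (reachable from p1 and able to reach an accepting state) are {p0, p1, p5}.
Restricted to these states the transition graph has no cycle, so every accepting path has bounded length and L is finite.

finite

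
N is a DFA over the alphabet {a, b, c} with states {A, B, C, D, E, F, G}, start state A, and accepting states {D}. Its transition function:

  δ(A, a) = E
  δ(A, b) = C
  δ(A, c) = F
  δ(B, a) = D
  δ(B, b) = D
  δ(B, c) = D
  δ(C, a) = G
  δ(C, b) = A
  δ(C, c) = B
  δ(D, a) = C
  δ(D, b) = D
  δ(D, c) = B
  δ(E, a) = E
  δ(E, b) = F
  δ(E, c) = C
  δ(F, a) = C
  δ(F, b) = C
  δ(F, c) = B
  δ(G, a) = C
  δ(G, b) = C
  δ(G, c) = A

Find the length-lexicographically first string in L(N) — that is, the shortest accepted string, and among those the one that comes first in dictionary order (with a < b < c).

bca

A breadth-first search from A reaches an accepting state first via the path A → C → B → D on input bca.
No string of length < 3 is accepted (BFS exhausts all shorter strings without reaching an accepting state), and bca is the lexicographically least accepting string of length 3.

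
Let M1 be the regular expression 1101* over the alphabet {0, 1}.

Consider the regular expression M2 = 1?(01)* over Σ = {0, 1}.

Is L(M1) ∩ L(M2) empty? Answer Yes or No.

Yes

Converting the expression M1 to a DFA (subset construction, then merging equivalent states) gives the minimal DFA with states {r0, r1, r2, r3, r4}, start state r0, accepting states {r4} and transitions r0: 0→r1, 1→r2; r1: 0→r1, 1→r1; r2: 0→r1, 1→r3; r3: 0→r4, 1→r1; r4: 0→r1, 1→r4.
Converting the expression M2 to a DFA (subset construction, then merging equivalent states) gives the minimal DFA with states {t0, t1, t2, t3}, start state t0, accepting states {t0, t2} and transitions t0: 0→t1, 1→t2; t1: 0→t3, 1→t2; t2: 0→t1, 1→t3; t3: 0→t3, 1→t3.
Exploring the product automaton M1 × M2 from the start pair (r0, t0), following both machines on each input symbol, reaches 7 state pairs: (r0, t0), (r1, t1), (r2, t2), (r1, t3), (r1, t2), (r3, t3), (r4, t3).
M1 accepts in {r4} and M2 accepts in {t0, t2}; no reachable pair has both components accepting, so no string drives both machines to acceptance simultaneously and L(M1) ∩ L(M2) = ∅.
So no string is accepted by both, and the intersection is empty.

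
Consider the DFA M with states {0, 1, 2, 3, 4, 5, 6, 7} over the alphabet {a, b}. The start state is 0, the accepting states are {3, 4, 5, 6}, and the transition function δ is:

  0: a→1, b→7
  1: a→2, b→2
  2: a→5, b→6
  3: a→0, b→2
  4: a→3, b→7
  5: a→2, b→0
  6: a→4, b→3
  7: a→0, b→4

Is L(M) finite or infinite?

State 0 is reachable from the start and can reach an accepting state, and it lies on the cycle 0 → 1 → 2 → 5 → 0.
Traversing that cycle any number of times yields accepted strings of unbounded length, so the language is infinite.

infinite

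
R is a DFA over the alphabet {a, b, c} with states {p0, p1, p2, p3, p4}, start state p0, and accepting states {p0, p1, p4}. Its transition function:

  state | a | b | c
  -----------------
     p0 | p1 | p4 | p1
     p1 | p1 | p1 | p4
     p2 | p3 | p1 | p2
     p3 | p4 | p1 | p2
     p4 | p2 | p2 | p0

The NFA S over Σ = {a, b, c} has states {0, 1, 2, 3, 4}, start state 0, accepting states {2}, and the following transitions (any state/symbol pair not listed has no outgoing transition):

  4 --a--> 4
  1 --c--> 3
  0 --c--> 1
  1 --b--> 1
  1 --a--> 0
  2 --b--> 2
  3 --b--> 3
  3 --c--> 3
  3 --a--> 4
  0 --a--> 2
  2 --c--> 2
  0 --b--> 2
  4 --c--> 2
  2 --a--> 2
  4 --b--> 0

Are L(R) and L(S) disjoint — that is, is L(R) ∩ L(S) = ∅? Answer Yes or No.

No

The string a is accepted by both R and S.
Hence L(R) ∩ L(S) ≠ ∅.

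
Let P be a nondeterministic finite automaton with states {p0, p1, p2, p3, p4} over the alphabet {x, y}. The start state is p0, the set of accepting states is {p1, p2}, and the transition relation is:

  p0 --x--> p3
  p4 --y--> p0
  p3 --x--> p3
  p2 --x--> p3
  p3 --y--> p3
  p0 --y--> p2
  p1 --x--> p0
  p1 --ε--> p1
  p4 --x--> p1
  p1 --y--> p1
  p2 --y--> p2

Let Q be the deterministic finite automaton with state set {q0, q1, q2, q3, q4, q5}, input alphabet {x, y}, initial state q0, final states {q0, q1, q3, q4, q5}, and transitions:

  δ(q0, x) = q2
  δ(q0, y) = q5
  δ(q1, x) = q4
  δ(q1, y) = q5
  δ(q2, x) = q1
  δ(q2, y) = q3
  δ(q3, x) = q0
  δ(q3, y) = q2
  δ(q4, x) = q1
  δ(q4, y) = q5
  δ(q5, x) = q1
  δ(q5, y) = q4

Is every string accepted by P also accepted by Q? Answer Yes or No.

Exploring the product automaton P × Q from the start pair (p0, q0), following both machines on each input symbol, reaches 9 state pairs: (p0, q0), (p3, q2), (p2, q5), (p3, q1), (p3, q3), (p2, q4), (p3, q4), (p3, q5), (p3, q0).
P accepts in {p1, p2} and Q accepts in {q0, q1, q3, q4, q5}. The reachable pairs whose P-component is accepting are (p2, q5), (p2, q4); in each of them the Q-component is accepting too, so the product for L(P) \ L(Q) (P-component accepting, Q-component rejecting) has no reachable accepting pair and the difference is empty.
Hence every string in L(P) is also in L(Q).

Yes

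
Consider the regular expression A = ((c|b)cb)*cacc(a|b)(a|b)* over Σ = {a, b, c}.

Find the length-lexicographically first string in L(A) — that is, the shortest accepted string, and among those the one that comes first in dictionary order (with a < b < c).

By inspection of the expression, no string of length less than 5 matches, and cacca is the lexicographically first match of length 5.

cacca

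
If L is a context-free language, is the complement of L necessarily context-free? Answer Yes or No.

No

CFLs are closed under union, so if they were also closed under complement they would be closed under intersection by De Morgan (L₁ ∩ L₂ is the complement of the union of the complements). But {aⁿbⁿcᵐ} ∩ {aᵐbⁿcⁿ} = {aⁿbⁿcⁿ} is not context-free although both operands are.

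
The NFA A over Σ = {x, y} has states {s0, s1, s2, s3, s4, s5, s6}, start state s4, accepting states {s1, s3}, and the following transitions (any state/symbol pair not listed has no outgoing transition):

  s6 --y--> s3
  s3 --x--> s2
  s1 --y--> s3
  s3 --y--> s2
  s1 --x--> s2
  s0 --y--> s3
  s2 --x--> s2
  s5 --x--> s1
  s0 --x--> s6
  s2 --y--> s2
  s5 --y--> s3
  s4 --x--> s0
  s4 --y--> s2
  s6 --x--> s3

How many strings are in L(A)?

The useful subgraph on states {s0, s3, s4, s6} is acyclic, so L(A) is finite; the longest accepting path visits 4 useful states, giving maximum string length 3.
Counting accepting paths from s4 by length: 1 of length 2, 2 of length 3. Total 3.

3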